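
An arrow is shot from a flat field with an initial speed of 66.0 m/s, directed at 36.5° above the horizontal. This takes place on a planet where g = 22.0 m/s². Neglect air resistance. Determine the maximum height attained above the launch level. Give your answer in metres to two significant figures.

35 m

vₓ = 66.00 cos 36.5° = 53.05 m/s; v_y0 = 66.00 sin 36.5° = 39.26 m/s.
Maximum height: H = v_y0² / (2g) = 39.26² / (2 × 22.0) = 35.03 m.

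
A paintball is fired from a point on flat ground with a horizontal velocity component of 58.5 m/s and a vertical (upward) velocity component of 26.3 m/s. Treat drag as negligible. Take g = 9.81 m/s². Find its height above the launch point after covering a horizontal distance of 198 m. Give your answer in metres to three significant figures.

Time to reach x = 198 m: t = x/vₓ = 198/58.50 = 3.385 s.
Height: y = v_y0 t − ½ g t² = 26.30 × 3.385 − 4.905 × 3.385² = 89.02 − 56.19 = 32.83 m.

32.8 m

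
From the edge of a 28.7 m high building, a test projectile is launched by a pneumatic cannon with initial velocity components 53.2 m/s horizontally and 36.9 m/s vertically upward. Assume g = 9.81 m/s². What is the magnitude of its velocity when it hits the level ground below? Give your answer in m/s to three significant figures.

Vertical motion (up positive, ground at y = 0): 4.905 t² − (36.90) t − 28.7 = 0, so t = (36.90 + √(36.90² + 2·9.81·28.7)) / 9.81 = (36.90 + 43.87) / 9.81 = 8.234 s.
Vertical velocity at impact: v_y = v_y0 − g t = 36.90 − 9.81 × 8.234 = −43.87 m/s.
Speed: |v| = √(vₓ² + v_y²) = √(53.20² + 43.87²) = 68.96 m/s.

69.0 m/s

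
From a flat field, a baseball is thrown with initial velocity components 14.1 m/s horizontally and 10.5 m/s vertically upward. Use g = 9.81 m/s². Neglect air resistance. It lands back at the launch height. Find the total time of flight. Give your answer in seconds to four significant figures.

2.141 s

It returns to y = 0 when t = 2 v_y0 / g = 2(10.50)/9.81 = 2.141 s.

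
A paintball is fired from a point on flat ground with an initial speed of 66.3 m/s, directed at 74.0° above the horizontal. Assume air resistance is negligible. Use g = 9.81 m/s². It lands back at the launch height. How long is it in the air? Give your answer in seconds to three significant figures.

Resolve: vₓ = 66.30 cos 74.0° = 18.27 m/s and v_y0 = 66.30 sin 74.0° = 63.73 m/s.
It returns to y = 0 when t = 2 v_y0 / g = 2(63.73)/9.81 = 12.99 s.

13.0 s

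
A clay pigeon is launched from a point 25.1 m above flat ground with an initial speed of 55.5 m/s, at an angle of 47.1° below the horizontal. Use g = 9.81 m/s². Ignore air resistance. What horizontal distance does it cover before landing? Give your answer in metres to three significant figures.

Horizontal component vₓ = 55.50 cos 47.1° = 37.78 m/s; vertical v_y0 = −40.66 m/s (downward).
With up positive and y = 0 at the ground: y(t) = 25.1 + (−40.66) t − 4.905 t². Setting y = 0 and taking the positive root: t = [−40.66 + √(40.66² + 2·9.81·25.1)] / 9.81 = (−40.66 + 46.32) / 9.81 = 0.5772 s.
Horizontal distance: R = vₓ t = 37.78 × 0.5772 = 21.81 m.

21.8 m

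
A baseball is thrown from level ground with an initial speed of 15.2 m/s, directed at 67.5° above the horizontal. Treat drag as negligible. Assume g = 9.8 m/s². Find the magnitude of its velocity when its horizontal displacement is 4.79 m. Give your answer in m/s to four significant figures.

8.337 m/s

Components: vₓ = 15.20 cos 67.5° = 5.817 m/s, v_y0 = 15.20 sin 67.5° = 14.04 m/s.
At x = 4.79 m, t = x/vₓ = 4.79/5.817 = 0.8235 s.
Vertical velocity there: v_y = v_y0 − g t = 14.04 − 9.80 × 0.8235 = 5.973 m/s.
Speed: √(vₓ² + v_y²) = √(5.817² + 5.973²) = 8.337 m/s.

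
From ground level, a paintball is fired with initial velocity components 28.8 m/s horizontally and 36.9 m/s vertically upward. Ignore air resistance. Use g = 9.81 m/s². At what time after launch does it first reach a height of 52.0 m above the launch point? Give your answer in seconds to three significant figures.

Set y = v_y0 t − ½ g t² = 52.0: 4.905 t² − 36.90 t + 52.0 = 0.
Quadratic formula: t = (36.90 ± √341.37) / 9.81 = (36.90 ± 18.48) / 9.81 → t = 1.878 s or 5.645 s.
The first (ascending) time is 1.878 s.

1.88 s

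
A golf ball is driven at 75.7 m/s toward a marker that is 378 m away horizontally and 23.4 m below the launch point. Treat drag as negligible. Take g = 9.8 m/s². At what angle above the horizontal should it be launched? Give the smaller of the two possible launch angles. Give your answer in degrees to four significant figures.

16.07°

Trajectory: y = x tanθ − g x² (1 + tan²θ)/(2v₀²). With x = 378, y = −23.4, v₀ = 75.7, g = 9.80:
122.2 tan²θ − 378 tanθ + (98.78) = 0.
tanθ = [378 ± √(378² − 4 × 122.2 × (98.78))] / (2 × 122.2) = (378 ± 307.6) / 244.4, giving tanθ = 0.2882 or 2.806.
θ = 16.07° or 70.38°; the smaller is 16.07°.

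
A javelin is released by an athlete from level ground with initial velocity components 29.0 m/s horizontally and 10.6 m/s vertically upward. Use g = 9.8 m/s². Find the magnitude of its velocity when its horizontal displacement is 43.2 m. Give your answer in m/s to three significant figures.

x = vₓ t ⇒ t = 43.2/29.00 = 1.490 s.
Vertical velocity there: v_y = v_y0 − g t = 10.60 − 9.80 × 1.490 = −3.999 m/s.
Speed: √(vₓ² + v_y²) = √(29.00² + 3.999²) = 29.27 m/s.

29.3 m/s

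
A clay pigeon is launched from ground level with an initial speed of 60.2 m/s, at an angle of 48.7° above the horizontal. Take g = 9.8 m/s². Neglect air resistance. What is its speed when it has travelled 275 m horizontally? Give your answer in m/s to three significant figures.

45.7 m/s

Components: vₓ = 60.20 cos 48.7° = 39.73 m/s, v_y0 = 60.20 sin 48.7° = 45.23 m/s.
At x = 275 m, t = x/vₓ = 275/39.73 = 6.921 s.
Vertical velocity there: v_y = v_y0 − g t = 45.23 − 9.80 × 6.921 = −22.60 m/s.
Speed: √(vₓ² + v_y²) = √(39.73² + 22.60²) = 45.71 m/s.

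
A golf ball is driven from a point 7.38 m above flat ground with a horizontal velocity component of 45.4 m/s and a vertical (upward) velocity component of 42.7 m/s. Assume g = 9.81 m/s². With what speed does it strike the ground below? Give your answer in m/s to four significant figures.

63.48 m/s

Vertical motion (up positive, ground at y = 0): 4.905 t² − (42.70) t − 7.38 = 0, so t = (42.70 + √(42.70² + 2·9.81·7.38)) / 9.81 = (42.70 + 44.36) / 9.81 = 8.875 s.
Vertical velocity at impact: v_y = v_y0 − g t = 42.70 − 9.81 × 8.875 = −44.36 m/s.
Speed: |v| = √(vₓ² + v_y²) = √(45.40² + 44.36²) = 63.48 m/s.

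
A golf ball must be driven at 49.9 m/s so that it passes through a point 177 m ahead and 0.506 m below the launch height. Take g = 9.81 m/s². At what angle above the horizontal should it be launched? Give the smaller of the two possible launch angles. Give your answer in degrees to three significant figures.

Trajectory: y = x tanθ − g x² (1 + tan²θ)/(2v₀²). With x = 177, y = −0.506, v₀ = 49.9, g = 9.81:
61.71 tan²θ − 177 tanθ + (61.21) = 0.
tanθ = [177 ± √(177² − 4 × 61.71 × (61.21))] / (2 × 61.71) = (177 ± 127.4) / 123.4, giving tanθ = 0.4022 or 2.466.
θ = 21.91° or 67.93°; the smaller is 21.91°.

21.9°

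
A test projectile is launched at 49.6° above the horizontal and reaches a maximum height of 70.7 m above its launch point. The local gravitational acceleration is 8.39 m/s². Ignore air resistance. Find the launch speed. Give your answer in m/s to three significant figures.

At the peak v_y = 0, so v_y0 = √(2gH) = √(2 × 8.39 × 70.7) = 34.44 m/s.
v_y0 = v₀ sin θ ⇒ v₀ = 34.44 / sin 49.6° = 45.23 m/s.

45.2 m/s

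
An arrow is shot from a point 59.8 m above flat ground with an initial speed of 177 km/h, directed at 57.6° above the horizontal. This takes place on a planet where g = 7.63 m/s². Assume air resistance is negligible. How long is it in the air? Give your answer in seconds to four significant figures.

12.17 s

Convert: 177 km/h = 177/3.6 = 49.17 m/s.
Horizontal component vₓ = 49.17 cos 57.6° = 26.34 m/s; vertical v_y0 = 49.17 sin 57.6° = 41.51 m/s.
Vertical motion (up positive, ground at y = 0): 3.815 t² − (41.51) t − 59.8 = 0, so t = (41.51 + √(41.51² + 2·7.63·59.8)) / 7.63 = (41.51 + 51.34) / 7.63 = 12.17 s.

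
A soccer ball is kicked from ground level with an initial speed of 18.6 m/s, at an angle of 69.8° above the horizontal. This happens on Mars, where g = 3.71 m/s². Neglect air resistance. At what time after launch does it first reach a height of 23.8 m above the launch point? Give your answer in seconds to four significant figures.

Horizontal component vₓ = 18.60 cos 69.8° = 6.423 m/s; vertical v_y0 = 18.60 sin 69.8° = 17.46 m/s.
Set y = v_y0 t − ½ g t² = 23.8: 1.855 t² − 17.46 t + 23.8 = 0.
Quadratic formula: t = (17.46 ± √128.11) / 3.71 = (17.46 ± 11.32) / 3.71 → t = 1.654 s or 7.756 s.
The first (ascending) time is 1.654 s.

1.654 s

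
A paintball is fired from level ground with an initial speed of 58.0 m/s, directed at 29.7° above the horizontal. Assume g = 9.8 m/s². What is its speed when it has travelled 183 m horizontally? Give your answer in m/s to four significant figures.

50.85 m/s

Resolve: vₓ = 58.00 cos 29.7° = 50.38 m/s and v_y0 = 58.00 sin 29.7° = 28.74 m/s.
Time to reach x = 183 m: t = x/vₓ = 183/50.38 = 3.632 s.
Vertical velocity there: v_y = v_y0 − g t = 28.74 − 9.80 × 3.632 = −6.860 m/s.
Speed: √(vₓ² + v_y²) = √(50.38² + 6.860²) = 50.85 m/s.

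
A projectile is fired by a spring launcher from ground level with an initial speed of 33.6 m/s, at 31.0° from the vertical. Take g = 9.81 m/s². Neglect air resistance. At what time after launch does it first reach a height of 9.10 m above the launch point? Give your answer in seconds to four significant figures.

0.3351 s

vₓ = 33.60 sin 31.0° = 17.31 m/s; v_y0 = 33.60 cos 31.0° = 28.80 m/s.
Set y = v_y0 t − ½ g t² = 9.10: 4.905 t² − 28.80 t + 9.10 = 0.
t = [28.80 ± √(28.80² − 2·9.81·9.10)] / 9.81 = (28.80 ± 25.51) / 9.81, so t = 0.3351 s or t = 5.537 s.
The first (ascending) time is 0.3351 s.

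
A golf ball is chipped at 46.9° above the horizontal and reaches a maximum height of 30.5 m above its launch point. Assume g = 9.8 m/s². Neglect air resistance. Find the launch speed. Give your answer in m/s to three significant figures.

33.5 m/s

At the peak v_y = 0, so v_y0 = √(2gH) = √(2 × 9.80 × 30.5) = 24.45 m/s.
v_y0 = v₀ sin θ ⇒ v₀ = 24.45 / sin 46.9° = 33.49 m/s.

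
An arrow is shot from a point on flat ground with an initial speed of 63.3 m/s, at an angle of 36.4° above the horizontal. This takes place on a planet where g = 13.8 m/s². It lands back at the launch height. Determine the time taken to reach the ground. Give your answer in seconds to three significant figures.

Components: vₓ = 63.30 cos 36.4° = 50.95 m/s, v_y0 = 63.30 sin 36.4° = 37.56 m/s.
Time of flight on level ground: T = 2 v_y0 / g = 2 × 37.56 / 13.8 = 5.444 s.

5.44 s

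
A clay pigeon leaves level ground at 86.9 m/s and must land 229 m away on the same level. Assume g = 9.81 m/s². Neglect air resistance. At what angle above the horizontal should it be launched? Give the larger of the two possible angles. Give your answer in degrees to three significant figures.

81.3°

Level-ground range R = v₀² sin(2θ)/g ⇒ sin(2θ) = gR/v₀² = 9.81 × 229 / 86.9² = 0.2975.
2θ = 17.31° or 180° − 17.31° = 162.7°, so θ = 8.653° or 81.35°.
The larger angle is 81.35°.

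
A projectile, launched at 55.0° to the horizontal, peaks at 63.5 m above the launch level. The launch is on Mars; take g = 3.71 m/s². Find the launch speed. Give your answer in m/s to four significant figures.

At the peak v_y = 0, so v_y0 = √(2gH) = √(2 × 3.71 × 63.5) = 21.71 m/s.
v_y0 = v₀ sin θ ⇒ v₀ = 21.71 / sin 55.0° = 26.50 m/s.

26.50 m/s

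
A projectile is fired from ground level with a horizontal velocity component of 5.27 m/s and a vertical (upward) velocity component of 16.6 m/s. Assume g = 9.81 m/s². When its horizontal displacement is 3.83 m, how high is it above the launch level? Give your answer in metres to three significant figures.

x = vₓ t ⇒ t = 3.83/5.270 = 0.7268 s.
Height: y = v_y0 t − ½ g t² = 16.60 × 0.7268 − 4.905 × 0.7268² = 12.06 − 2.591 = 9.473 m.

9.47 m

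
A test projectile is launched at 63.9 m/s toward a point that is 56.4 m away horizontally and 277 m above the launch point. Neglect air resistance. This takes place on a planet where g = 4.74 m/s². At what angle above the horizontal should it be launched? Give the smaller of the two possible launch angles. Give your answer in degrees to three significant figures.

Trajectory: y = x tanθ − g x² (1 + tan²θ)/(2v₀²). With x = 56.4, y = 277, v₀ = 63.9, g = 4.74:
1.846 tan²θ − 56.4 tanθ + (278.8) = 0.
tanθ = [56.4 ± √(56.4² − 4 × 1.846 × (278.8))] / (2 × 1.846) = (56.4 ± 33.49) / 3.693, giving tanθ = 6.204 or 24.34.
θ = 80.84° or 87.65°; the smaller is 80.84°.

80.8°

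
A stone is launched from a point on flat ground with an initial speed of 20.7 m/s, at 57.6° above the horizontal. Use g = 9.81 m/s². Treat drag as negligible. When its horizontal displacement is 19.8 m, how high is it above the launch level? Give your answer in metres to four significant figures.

15.57 m

Components: vₓ = 20.70 cos 57.6° = 11.09 m/s, v_y0 = 20.70 sin 57.6° = 17.48 m/s.
At x = 19.8 m, t = x/vₓ = 19.8/11.09 = 1.785 s.
Height: y = v_y0 t − ½ g t² = 17.48 × 1.785 − 4.905 × 1.785² = 31.20 − 15.63 = 15.57 m.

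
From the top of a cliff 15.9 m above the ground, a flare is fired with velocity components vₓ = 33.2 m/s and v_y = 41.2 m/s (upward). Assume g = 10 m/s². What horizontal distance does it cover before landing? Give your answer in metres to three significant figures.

286 m

With up positive and y = 0 at the ground: y(t) = 15.9 + (41.20) t − 5.000 t². Setting y = 0 and taking the positive root: t = [41.20 + √(41.20² + 2·10.0·15.9)] / 10.0 = (41.20 + 44.89) / 10.0 = 8.609 s.
Horizontal distance: R = vₓ t = 33.20 × 8.609 = 285.8 m.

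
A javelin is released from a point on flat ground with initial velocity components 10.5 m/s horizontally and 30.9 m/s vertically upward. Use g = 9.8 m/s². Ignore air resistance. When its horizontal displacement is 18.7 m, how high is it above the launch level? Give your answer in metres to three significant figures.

39.5 m

x = vₓ t ⇒ t = 18.7/10.50 = 1.781 s.
Height: y = v_y0 t − ½ g t² = 30.90 × 1.781 − 4.900 × 1.781² = 55.03 − 15.54 = 39.49 m.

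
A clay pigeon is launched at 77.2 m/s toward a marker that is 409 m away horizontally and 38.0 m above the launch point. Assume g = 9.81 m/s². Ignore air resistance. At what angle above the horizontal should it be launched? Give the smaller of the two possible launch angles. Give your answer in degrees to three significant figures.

27.5°

Trajectory: y = x tanθ − g x² (1 + tan²θ)/(2v₀²). With x = 409, y = 38.0, v₀ = 77.2, g = 9.81:
137.7 tan²θ − 409 tanθ + (175.7) = 0.
tanθ = [409 ± √(409² − 4 × 137.7 × (175.7))] / (2 × 137.7) = (409 ± 265.6) / 275.3, giving tanθ = 0.5208 or 2.450.
θ = 27.51° or 67.80°; the smaller is 27.51°.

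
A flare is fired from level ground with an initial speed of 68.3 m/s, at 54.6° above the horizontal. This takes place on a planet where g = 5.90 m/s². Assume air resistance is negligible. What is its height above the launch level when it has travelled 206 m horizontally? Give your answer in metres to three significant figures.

vₓ = 68.30 cos 54.6° = 39.56 m/s; v_y0 = 68.30 sin 54.6° = 55.67 m/s.
x = vₓ t ⇒ t = 206/39.56 = 5.207 s.
Height: y = v_y0 t − ½ g t² = 55.67 × 5.207 − 2.950 × 5.207² = 289.9 − 79.97 = 209.9 m.

210 m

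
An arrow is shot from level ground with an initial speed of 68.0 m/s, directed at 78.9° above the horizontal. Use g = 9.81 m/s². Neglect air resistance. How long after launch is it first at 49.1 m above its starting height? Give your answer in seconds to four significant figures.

0.7806 s

Components: vₓ = 68.00 cos 78.9° = 13.09 m/s, v_y0 = 68.00 sin 78.9° = 66.73 m/s.
Set y = v_y0 t − ½ g t² = 49.1: 4.905 t² − 66.73 t + 49.1 = 0.
Quadratic formula: t = (66.73 ± √3489.3) / 9.81 = (66.73 ± 59.07) / 9.81 → t = 0.7806 s or 12.82 s.
The first (ascending) time is 0.7806 s.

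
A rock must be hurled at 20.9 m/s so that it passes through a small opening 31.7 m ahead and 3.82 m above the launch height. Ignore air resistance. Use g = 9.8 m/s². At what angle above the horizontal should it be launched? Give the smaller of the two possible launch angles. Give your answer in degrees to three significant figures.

31.3°

Trajectory: y = x tanθ − g x² (1 + tan²θ)/(2v₀²). With x = 31.7, y = 3.82, v₀ = 20.9, g = 9.80:
11.27 tan²θ − 31.7 tanθ + (15.09) = 0.
tanθ = [31.7 ± √(31.7² − 4 × 11.27 × (15.09))] / (2 × 11.27) = (31.7 ± 18.01) / 22.55, giving tanθ = 0.6072 or 2.205.
θ = 31.27° or 65.60°; the smaller is 31.27°.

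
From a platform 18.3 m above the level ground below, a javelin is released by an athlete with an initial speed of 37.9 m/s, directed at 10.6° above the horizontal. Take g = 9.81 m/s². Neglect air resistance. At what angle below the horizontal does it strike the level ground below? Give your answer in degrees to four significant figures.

28.46°

vₓ = 37.90 cos 10.6° = 37.25 m/s; v_y0 = 37.90 sin 10.6° = 6.972 m/s.
With up positive and y = 0 at the ground: y(t) = 18.3 + (6.972) t − 4.905 t². Setting y = 0 and taking the positive root: t = [6.972 + √(6.972² + 2·9.81·18.3)] / 9.81 = (6.972 + 20.19) / 9.81 = 2.769 s.
At impact: v_y = v_y0 − g t = −20.19 m/s; vₓ = 37.25 m/s.
Angle below horizontal: arctan(|v_y|/vₓ) = arctan(20.19/37.25) = 28.46°.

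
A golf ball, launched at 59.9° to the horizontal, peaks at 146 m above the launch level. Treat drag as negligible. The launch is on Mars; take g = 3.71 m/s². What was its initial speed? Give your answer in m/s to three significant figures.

38.0 m/s

At the peak v_y = 0, so v_y0 = √(2gH) = √(2 × 3.71 × 146) = 32.91 m/s.
v_y0 = v₀ sin θ ⇒ v₀ = 32.91 / sin 59.9° = 38.04 m/s.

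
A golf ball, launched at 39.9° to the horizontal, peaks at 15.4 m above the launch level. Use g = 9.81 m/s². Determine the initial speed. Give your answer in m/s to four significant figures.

At the peak v_y = 0, so v_y0 = √(2gH) = √(2 × 9.81 × 15.4) = 17.38 m/s.
v_y0 = v₀ sin θ ⇒ v₀ = 17.38 / sin 39.9° = 27.10 m/s.

27.10 m/s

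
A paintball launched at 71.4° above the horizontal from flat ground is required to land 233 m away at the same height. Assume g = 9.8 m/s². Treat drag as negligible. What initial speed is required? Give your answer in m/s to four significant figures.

61.46 m/s

Level-ground range: R = v₀² sin(2θ)/g, so v₀ = √(gR / sin 2θ).
v₀ = √(9.80 × 233 / sin 142.8°) = √(2283 / 0.6046) = √3776.7 = 61.46 m/s.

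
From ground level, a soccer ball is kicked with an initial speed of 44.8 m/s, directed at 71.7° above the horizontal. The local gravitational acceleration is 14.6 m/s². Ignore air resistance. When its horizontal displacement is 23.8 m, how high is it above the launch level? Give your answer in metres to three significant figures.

Horizontal component vₓ = 44.80 cos 71.7° = 14.07 m/s; vertical v_y0 = 44.80 sin 71.7° = 42.53 m/s.
At x = 23.8 m, t = x/vₓ = 23.8/14.07 = 1.692 s.
Height: y = v_y0 t − ½ g t² = 42.53 × 1.692 − 7.300 × 1.692² = 71.96 − 20.90 = 51.07 m.

51.1 m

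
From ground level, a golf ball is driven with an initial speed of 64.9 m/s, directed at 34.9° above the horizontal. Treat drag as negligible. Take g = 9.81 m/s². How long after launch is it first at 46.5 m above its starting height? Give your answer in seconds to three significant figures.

1.58 s

Resolve: vₓ = 64.90 cos 34.9° = 53.23 m/s and v_y0 = 64.90 sin 34.9° = 37.13 m/s.
Require v_y0 t − ½ g t² = 46.5, i.e. 4.905 t² − 37.13 t + 46.5 = 0.
t = [37.13 ± √(37.13² − 2·9.81·46.5)] / 9.81 = (37.13 ± 21.60) / 9.81, so t = 1.584 s or t = 5.987 s.
The first (ascending) time is 1.584 s.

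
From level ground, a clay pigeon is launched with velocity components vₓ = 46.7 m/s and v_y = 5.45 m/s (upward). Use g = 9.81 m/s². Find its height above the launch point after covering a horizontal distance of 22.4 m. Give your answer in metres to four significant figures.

1.486 m

x = vₓ t ⇒ t = 22.4/46.70 = 0.4797 s.
Height: y = v_y0 t − ½ g t² = 5.450 × 0.4797 − 4.905 × 0.4797² = 2.614 − 1.128 = 1.486 m.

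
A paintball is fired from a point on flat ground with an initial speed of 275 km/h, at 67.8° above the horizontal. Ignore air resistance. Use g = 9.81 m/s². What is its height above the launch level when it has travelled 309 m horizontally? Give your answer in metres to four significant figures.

Convert: 275 km/h = 275/3.6 = 76.39 m/s.
Components: vₓ = 76.39 cos 67.8° = 28.86 m/s, v_y0 = 76.39 sin 67.8° = 70.73 m/s.
x = vₓ t ⇒ t = 309/28.86 = 10.71 s.
Height: y = v_y0 t − ½ g t² = 70.73 × 10.71 − 4.905 × 10.71² = 757.2 − 562.2 = 195.0 m.

195.0 m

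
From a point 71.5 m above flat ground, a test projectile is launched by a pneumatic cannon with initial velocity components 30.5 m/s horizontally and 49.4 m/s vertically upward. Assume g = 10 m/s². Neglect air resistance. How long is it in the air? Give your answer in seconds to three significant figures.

11.2 s

With up positive and y = 0 at the ground: y(t) = 71.5 + (49.40) t − 5.000 t². Setting y = 0 and taking the positive root: t = [49.40 + √(49.40² + 2·10.0·71.5)] / 10.0 = (49.40 + 62.21) / 10.0 = 11.16 s.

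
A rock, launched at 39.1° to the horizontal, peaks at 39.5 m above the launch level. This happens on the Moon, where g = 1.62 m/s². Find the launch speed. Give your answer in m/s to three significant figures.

17.9 m/s

At the peak v_y = 0, so v_y0 = √(2gH) = √(2 × 1.62 × 39.5) = 11.31 m/s.
v_y0 = v₀ sin θ ⇒ v₀ = 11.31 / sin 39.1° = 17.94 m/s.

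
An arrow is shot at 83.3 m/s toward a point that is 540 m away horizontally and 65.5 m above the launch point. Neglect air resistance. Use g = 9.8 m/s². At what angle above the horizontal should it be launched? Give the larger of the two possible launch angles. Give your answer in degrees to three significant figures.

Trajectory: y = x tanθ − g x² (1 + tan²θ)/(2v₀²). With x = 540, y = 65.5, v₀ = 83.3, g = 9.80:
205.9 tan²θ − 540 tanθ + (271.4) = 0.
tanθ = [540 ± √(540² − 4 × 205.9 × (271.4))] / (2 × 205.9) = (540 ± 260.8) / 411.8, giving tanθ = 0.6778 or 1.945.
θ = 34.13° or 62.79°; the larger is 62.79°.

62.8°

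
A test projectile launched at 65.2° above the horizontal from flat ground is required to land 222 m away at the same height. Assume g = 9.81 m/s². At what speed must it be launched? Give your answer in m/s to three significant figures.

From R = (v₀² / g) sin 2θ: v₀ = √(gR / sin 2θ).
v₀ = √(9.81 × 222 / sin 130.4°) = √(2178 / 0.7615) = √2859.8 = 53.48 m/s.

53.5 m/s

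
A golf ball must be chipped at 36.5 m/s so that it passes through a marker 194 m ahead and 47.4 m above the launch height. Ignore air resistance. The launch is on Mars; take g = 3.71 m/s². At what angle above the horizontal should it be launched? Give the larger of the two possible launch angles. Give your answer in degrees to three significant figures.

72.0°

Trajectory: y = x tanθ − g x² (1 + tan²θ)/(2v₀²). With x = 194, y = 47.4, v₀ = 36.5, g = 3.71:
52.40 tan²θ − 194 tanθ + (99.80) = 0.
tanθ = [194 ± √(194² − 4 × 52.40 × (99.80))] / (2 × 52.40) = (194 ± 129.3) / 104.8, giving tanθ = 0.6174 or 3.085.
θ = 31.69° or 72.04°; the larger is 72.04°.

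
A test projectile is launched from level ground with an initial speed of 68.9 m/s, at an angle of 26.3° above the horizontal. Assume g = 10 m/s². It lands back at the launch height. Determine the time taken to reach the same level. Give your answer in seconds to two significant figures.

vₓ = 68.90 cos 26.3° = 61.77 m/s; v_y0 = 68.90 sin 26.3° = 30.53 m/s.
Time of flight on level ground: T = 2 v_y0 / g = 2 × 30.53 / 10.0 = 6.106 s.

6.1 s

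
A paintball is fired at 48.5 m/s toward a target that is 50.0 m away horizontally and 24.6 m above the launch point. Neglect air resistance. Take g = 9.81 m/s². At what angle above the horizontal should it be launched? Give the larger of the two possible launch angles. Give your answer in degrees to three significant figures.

83.6°

Trajectory: y = x tanθ − g x² (1 + tan²θ)/(2v₀²). With x = 50.0, y = 24.6, v₀ = 48.5, g = 9.81:
5.213 tan²θ − 50.0 tanθ + (29.81) = 0.
tanθ = [50.0 ± √(50.0² − 4 × 5.213 × (29.81))] / (2 × 5.213) = (50.0 ± 43.34) / 10.43, giving tanθ = 0.6388 or 8.952.
θ = 32.57° or 83.63°; the larger is 83.63°.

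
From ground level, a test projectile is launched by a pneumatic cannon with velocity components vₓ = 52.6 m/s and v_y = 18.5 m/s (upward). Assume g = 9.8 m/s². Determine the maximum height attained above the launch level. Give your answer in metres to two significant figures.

At the apex v_y = 0, so H = v_y0²/(2g) = 18.50²/19.60 = 17.46 m.

17 m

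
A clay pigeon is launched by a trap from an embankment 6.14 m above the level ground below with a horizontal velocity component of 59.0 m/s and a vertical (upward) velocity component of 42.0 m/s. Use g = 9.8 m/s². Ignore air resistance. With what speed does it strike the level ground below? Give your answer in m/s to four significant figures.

The projectile lands when y = 6.14 + (42.00) t − ½·9.80·t² = 0. Positive root: t = (42.00 + √(42.00² + 2·9.80·6.14)) / 9.80 = (42.00 + 43.41) / 9.80 = 8.715 s.
Vertical velocity at impact: v_y = v_y0 − g t = 42.00 − 9.80 × 8.715 = −43.41 m/s.
Speed: |v| = √(vₓ² + v_y²) = √(59.00² + 43.41²) = 73.25 m/s.

73.25 m/s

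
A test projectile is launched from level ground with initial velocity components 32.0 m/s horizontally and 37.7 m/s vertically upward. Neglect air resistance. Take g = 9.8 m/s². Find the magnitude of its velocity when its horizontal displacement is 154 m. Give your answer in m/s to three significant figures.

33.4 m/s

At x = 154 m, t = x/vₓ = 154/32.00 = 4.812 s.
Vertical velocity there: v_y = v_y0 − g t = 37.70 − 9.80 × 4.812 = −9.462 m/s.
Speed: √(vₓ² + v_y²) = √(32.00² + 9.462²) = 33.37 m/s.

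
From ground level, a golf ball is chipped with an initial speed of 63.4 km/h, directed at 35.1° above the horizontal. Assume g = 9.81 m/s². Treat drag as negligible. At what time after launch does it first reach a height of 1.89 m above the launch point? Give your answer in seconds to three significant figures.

0.207 s

Convert: 63.4 km/h = 63.4/3.6 = 17.61 m/s.
vₓ = 17.61 cos 35.1° = 14.41 m/s; v_y0 = 17.61 sin 35.1° = 10.13 m/s.
Height y(t) = 10.13 t − 4.905 t² = 1.89 gives 4.905 t² − 10.13 t + 1.89 = 0.
Quadratic formula: t = (10.13 ± √65.464) / 9.81 = (10.13 ± 8.091) / 9.81 → t = 0.2075 s or 1.857 s.
The first (ascending) time is 0.2075 s.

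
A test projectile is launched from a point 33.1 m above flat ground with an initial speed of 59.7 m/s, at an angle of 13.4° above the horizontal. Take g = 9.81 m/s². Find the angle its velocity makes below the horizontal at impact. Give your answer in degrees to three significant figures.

26.5°

Horizontal component vₓ = 59.70 cos 13.4° = 58.07 m/s; vertical v_y0 = 59.70 sin 13.4° = 13.84 m/s.
Vertical motion (up positive, ground at y = 0): 4.905 t² − (13.84) t − 33.1 = 0, so t = (13.84 + √(13.84² + 2·9.81·33.1)) / 9.81 = (13.84 + 29.00) / 9.81 = 4.366 s.
At impact: v_y = v_y0 − g t = −29.00 m/s; vₓ = 58.07 m/s.
Angle below horizontal: arctan(|v_y|/vₓ) = arctan(29.00/58.07) = 26.53°.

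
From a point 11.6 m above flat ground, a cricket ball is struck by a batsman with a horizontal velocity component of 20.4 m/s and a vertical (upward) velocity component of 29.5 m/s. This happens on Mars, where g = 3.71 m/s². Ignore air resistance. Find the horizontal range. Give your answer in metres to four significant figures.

332.3 m

Vertical motion (up positive, ground at y = 0): 1.855 t² − (29.50) t − 11.6 = 0, so t = (29.50 + √(29.50² + 2·3.71·11.6)) / 3.71 = (29.50 + 30.92) / 3.71 = 16.29 s.
Horizontal distance: R = vₓ t = 20.40 × 16.29 = 332.3 m.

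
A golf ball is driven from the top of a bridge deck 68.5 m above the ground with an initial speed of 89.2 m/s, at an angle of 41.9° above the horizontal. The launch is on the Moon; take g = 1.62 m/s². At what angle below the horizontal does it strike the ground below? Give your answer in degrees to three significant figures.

42.8°

Horizontal component vₓ = 89.20 cos 41.9° = 66.39 m/s; vertical v_y0 = 89.20 sin 41.9° = 59.57 m/s.
With up positive and y = 0 at the ground: y(t) = 68.5 + (59.57) t − 0.8100 t². Setting y = 0 and taking the positive root: t = [59.57 + √(59.57² + 2·1.62·68.5)] / 1.62 = (59.57 + 61.41) / 1.62 = 74.68 s.
At impact: v_y = v_y0 − g t = −61.41 m/s; vₓ = 66.39 m/s.
Angle below horizontal: arctan(|v_y|/vₓ) = arctan(61.41/66.39) = 42.77°.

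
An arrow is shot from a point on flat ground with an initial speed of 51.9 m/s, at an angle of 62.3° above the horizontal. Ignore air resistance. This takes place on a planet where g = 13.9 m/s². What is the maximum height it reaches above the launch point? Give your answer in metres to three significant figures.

76.0 m

Resolve: vₓ = 51.90 cos 62.3° = 24.13 m/s and v_y0 = 51.90 sin 62.3° = 45.95 m/s.
Peak height H = v_y0² / (2g) = 2111.6 / 27.80 = 75.96 m.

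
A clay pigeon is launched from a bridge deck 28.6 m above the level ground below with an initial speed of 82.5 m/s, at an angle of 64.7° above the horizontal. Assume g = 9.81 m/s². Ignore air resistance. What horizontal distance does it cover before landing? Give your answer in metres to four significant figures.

Resolve: vₓ = 82.50 cos 64.7° = 35.26 m/s and v_y0 = 82.50 sin 64.7° = 74.59 m/s.
Vertical motion (up positive, ground at y = 0): 4.905 t² − (74.59) t − 28.6 = 0, so t = (74.59 + √(74.59² + 2·9.81·28.6)) / 9.81 = (74.59 + 78.26) / 9.81 = 15.58 s.
Horizontal distance: R = vₓ t = 35.26 × 15.58 = 549.3 m.

549.3 m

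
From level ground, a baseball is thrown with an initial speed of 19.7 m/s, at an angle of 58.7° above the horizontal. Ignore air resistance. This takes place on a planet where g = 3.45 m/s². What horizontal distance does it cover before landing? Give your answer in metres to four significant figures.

99.87 m

Horizontal component vₓ = 19.70 cos 58.7° = 10.23 m/s; vertical v_y0 = 19.70 sin 58.7° = 16.83 m/s.
Flight time T = 2 v_y0 / g = 9.758 s.
Range: R = vₓ T = 10.23 × 9.758 = 99.87 m.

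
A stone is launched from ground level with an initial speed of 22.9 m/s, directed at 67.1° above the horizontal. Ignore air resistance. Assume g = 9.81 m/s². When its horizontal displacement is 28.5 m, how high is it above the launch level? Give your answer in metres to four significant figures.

17.29 m

Components: vₓ = 22.90 cos 67.1° = 8.911 m/s, v_y0 = 22.90 sin 67.1° = 21.10 m/s.
Time to reach x = 28.5 m: t = x/vₓ = 28.5/8.911 = 3.198 s.
Height: y = v_y0 t − ½ g t² = 21.10 × 3.198 − 4.905 × 3.198² = 67.47 − 50.17 = 17.29 m.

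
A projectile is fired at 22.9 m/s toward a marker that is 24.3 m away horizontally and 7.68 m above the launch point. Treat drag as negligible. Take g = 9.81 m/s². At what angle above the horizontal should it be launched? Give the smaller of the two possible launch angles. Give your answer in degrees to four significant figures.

Trajectory: y = x tanθ − g x² (1 + tan²θ)/(2v₀²). With x = 24.3, y = 7.68, v₀ = 22.9, g = 9.81:
5.523 tan²θ − 24.3 tanθ + (13.20) = 0.
tanθ = [24.3 ± √(24.3² − 4 × 5.523 × (13.20))] / (2 × 5.523) = (24.3 ± 17.29) / 11.05, giving tanθ = 0.6350 or 3.765.
θ = 32.41° or 75.12°; the smaller is 32.41°.

32.41°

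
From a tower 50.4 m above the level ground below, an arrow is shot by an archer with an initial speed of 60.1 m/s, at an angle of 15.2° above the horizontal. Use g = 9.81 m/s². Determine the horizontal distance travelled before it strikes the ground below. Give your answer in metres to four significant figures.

301.1 m

Components: vₓ = 60.10 cos 15.2° = 58.00 m/s, v_y0 = 60.10 sin 15.2° = 15.76 m/s.
The projectile lands when y = 50.4 + (15.76) t − ½·9.81·t² = 0. Positive root: t = (15.76 + √(15.76² + 2·9.81·50.4)) / 9.81 = (15.76 + 35.17) / 9.81 = 5.192 s.
Horizontal distance: R = vₓ t = 58.00 × 5.192 = 301.1 m.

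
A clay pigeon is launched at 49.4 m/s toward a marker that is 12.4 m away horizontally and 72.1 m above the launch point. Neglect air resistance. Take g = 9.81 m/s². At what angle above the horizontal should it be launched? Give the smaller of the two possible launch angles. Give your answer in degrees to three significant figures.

Trajectory: y = x tanθ − g x² (1 + tan²θ)/(2v₀²). With x = 12.4, y = 72.1, v₀ = 49.4, g = 9.81:
0.3090 tan²θ − 12.4 tanθ + (72.41) = 0.
tanθ = [12.4 ± √(12.4² − 4 × 0.3090 × (72.41))] / (2 × 0.3090) = (12.4 ± 8.015) / 0.6181, giving tanθ = 7.094 or 33.03.
θ = 81.98° or 88.27°; the smaller is 81.98°.

82.0°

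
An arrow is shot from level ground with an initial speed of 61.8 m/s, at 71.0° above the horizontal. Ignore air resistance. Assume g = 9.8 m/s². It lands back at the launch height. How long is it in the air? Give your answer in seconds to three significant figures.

Components: vₓ = 61.80 cos 71.0° = 20.12 m/s, v_y0 = 61.80 sin 71.0° = 58.43 m/s.
Time of flight on level ground: T = 2 v_y0 / g = 2 × 58.43 / 9.80 = 11.93 s.

11.9 s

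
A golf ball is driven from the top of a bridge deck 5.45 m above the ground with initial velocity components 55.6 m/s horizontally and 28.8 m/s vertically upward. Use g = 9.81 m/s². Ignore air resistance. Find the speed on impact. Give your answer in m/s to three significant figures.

With up positive and y = 0 at the ground: y(t) = 5.45 + (28.80) t − 4.905 t². Setting y = 0 and taking the positive root: t = [28.80 + √(28.80² + 2·9.81·5.45)] / 9.81 = (28.80 + 30.60) / 9.81 = 6.055 s.
Vertical velocity at impact: v_y = v_y0 − g t = 28.80 − 9.81 × 6.055 = −30.60 m/s.
Speed: |v| = √(vₓ² + v_y²) = √(55.60² + 30.60²) = 63.46 m/s.

63.5 m/s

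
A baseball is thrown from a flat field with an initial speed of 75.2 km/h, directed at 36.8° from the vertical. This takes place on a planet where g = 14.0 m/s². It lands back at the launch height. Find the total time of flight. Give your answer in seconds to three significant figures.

Convert: 75.2 km/h = 75.2/3.6 = 20.89 m/s.
Horizontal component vₓ = 20.89 sin 36.8° = 12.51 m/s; vertical v_y0 = 20.89 cos 36.8° = 16.73 m/s.
It returns to y = 0 when t = 2 v_y0 / g = 2(16.73)/14.0 = 2.389 s.

2.39 s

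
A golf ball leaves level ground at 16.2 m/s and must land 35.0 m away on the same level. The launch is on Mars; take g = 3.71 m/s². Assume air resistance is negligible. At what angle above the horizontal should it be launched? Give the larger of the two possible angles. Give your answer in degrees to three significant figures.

From R = (v₀²/g) sin 2θ: sin 2θ = 3.71 × 35.0 / 262.44 = 0.4948.
2θ = 29.66° or 180° − 29.66° = 150.3°, so θ = 14.83° or 75.17°.
The larger angle is 75.17°.

75.2°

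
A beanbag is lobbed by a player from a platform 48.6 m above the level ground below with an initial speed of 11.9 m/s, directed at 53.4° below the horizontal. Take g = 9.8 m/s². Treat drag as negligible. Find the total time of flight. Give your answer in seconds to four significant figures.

Components: vₓ = 11.90 cos 53.4° = 7.095 m/s, v_y0 = −9.554 m/s (downward).
With up positive and y = 0 at the ground: y(t) = 48.6 + (−9.554) t − 4.900 t². Setting y = 0 and taking the positive root: t = [−9.554 + √(9.554² + 2·9.80·48.6)] / 9.80 = (−9.554 + 32.31) / 9.80 = 2.322 s.

2.322 s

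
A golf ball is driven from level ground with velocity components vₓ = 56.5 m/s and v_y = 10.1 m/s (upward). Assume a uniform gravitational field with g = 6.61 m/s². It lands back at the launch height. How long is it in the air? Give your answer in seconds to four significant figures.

It returns to y = 0 when t = 2 v_y0 / g = 2(10.10)/6.61 = 3.056 s.

3.056 s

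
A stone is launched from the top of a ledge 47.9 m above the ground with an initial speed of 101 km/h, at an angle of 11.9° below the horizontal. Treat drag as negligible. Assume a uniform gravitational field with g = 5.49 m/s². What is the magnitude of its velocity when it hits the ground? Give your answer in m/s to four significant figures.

Convert: 101 km/h = 101/3.6 = 28.06 m/s.
Resolve: vₓ = 28.06 cos 11.9° = 27.45 m/s and v_y0 = −5.785 m/s (downward).
Vertical motion (up positive, ground at y = 0): 2.745 t² − (−5.785) t − 47.9 = 0, so t = (−5.785 + √(5.785² + 2·5.49·47.9)) / 5.49 = (−5.785 + 23.65) / 5.49 = 3.254 s.
Vertical velocity at impact: v_y = v_y0 − g t = −5.785 − 5.49 × 3.254 = −23.65 m/s.
Speed: |v| = √(vₓ² + v_y²) = √(27.45² + 23.65²) = 36.24 m/s.

36.24 m/s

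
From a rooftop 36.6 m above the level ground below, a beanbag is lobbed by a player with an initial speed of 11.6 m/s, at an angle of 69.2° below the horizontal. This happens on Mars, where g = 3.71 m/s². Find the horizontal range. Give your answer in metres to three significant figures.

9.86 m

Resolve: vₓ = 11.60 cos 69.2° = 4.119 m/s and v_y0 = −10.84 m/s (downward).
The projectile lands when y = 36.6 + (−10.84) t − ½·3.71·t² = 0. Positive root: t = (−10.84 + √(10.84² + 2·3.71·36.6)) / 3.71 = (−10.84 + 19.73) / 3.71 = 2.394 s.
Horizontal distance: R = vₓ t = 4.119 × 2.394 = 9.863 m.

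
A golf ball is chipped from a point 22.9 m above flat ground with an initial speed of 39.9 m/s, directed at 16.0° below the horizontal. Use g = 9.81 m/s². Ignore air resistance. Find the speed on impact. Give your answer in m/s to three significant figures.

vₓ = 39.90 cos 16.0° = 38.35 m/s; v_y0 = −11.00 m/s (downward).
With up positive and y = 0 at the ground: y(t) = 22.9 + (−11.00) t − 4.905 t². Setting y = 0 and taking the positive root: t = [−11.00 + √(11.00² + 2·9.81·22.9)] / 9.81 = (−11.00 + 23.88) / 9.81 = 1.313 s.
Vertical velocity at impact: v_y = v_y0 − g t = −11.00 − 9.81 × 1.313 = −23.88 m/s.
Speed: |v| = √(vₓ² + v_y²) = √(38.35² + 23.88²) = 45.18 m/s.

45.2 m/s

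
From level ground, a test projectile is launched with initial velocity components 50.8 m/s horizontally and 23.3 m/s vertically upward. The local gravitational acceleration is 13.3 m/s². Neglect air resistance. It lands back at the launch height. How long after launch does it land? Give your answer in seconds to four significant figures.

It returns to y = 0 when t = 2 v_y0 / g = 2(23.30)/13.3 = 3.504 s.

3.504 s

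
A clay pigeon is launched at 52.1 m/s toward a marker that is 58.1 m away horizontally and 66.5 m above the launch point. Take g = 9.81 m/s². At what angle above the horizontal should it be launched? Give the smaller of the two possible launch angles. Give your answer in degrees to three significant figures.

55.9°

Trajectory: y = x tanθ − g x² (1 + tan²θ)/(2v₀²). With x = 58.1, y = 66.5, v₀ = 52.1, g = 9.81:
6.100 tan²θ − 58.1 tanθ + (72.60) = 0.
tanθ = [58.1 ± √(58.1² − 4 × 6.100 × (72.60))] / (2 × 6.100) = (58.1 ± 40.05) / 12.20, giving tanθ = 1.479 or 8.046.
θ = 55.94° or 82.91°; the smaller is 55.94°.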